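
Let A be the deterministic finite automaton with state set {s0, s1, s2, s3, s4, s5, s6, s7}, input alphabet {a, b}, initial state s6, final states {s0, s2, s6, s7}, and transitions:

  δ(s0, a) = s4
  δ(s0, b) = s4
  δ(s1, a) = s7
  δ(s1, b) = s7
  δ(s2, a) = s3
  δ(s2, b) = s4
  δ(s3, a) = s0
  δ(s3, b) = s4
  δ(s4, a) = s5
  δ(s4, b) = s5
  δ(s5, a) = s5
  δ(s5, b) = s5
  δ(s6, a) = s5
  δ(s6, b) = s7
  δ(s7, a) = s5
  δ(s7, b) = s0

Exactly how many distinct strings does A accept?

The useful subgraph on states {s0, s6, s7} is acyclic, so L(A) is finite; the longest accepting path visits 3 useful states, giving maximum string length 2.
Counting accepting paths from s6 by length: 1 of length 0, 1 of length 1, 1 of length 2. Total 3.

3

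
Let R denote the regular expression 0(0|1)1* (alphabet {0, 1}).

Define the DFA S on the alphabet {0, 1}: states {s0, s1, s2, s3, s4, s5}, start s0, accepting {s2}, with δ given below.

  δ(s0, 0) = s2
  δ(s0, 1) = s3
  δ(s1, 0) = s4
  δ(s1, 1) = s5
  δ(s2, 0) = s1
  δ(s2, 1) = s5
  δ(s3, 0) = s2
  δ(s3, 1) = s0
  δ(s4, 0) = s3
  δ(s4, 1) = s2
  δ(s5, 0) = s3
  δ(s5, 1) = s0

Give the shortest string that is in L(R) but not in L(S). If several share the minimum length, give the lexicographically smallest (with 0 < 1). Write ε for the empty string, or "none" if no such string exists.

The string 00 is accepted by R but not by S.
No shorter string lies in the difference, and 00 is the lexicographically first length-2 string in L(R) \ L(S).

00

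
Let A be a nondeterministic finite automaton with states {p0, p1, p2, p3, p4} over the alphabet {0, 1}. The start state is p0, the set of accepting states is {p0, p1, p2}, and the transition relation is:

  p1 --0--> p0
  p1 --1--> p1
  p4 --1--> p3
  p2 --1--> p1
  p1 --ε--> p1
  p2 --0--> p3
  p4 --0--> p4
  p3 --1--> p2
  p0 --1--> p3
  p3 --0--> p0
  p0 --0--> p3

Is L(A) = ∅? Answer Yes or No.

The empty string ε is accepted: the run p0 ends in the accepting state p0.
Since at least one string is accepted, L(A) is not empty.

No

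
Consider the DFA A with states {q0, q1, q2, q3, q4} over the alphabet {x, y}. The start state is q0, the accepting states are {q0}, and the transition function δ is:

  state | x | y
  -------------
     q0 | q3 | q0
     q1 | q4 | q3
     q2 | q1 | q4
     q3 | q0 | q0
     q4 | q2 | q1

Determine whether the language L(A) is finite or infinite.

State q0 is reachable from the start and can reach an accepting state, and it lies on the cycle q0 → q0.
Traversing that cycle any number of times yields accepted strings of unbounded length, so the language is infinite.

infinite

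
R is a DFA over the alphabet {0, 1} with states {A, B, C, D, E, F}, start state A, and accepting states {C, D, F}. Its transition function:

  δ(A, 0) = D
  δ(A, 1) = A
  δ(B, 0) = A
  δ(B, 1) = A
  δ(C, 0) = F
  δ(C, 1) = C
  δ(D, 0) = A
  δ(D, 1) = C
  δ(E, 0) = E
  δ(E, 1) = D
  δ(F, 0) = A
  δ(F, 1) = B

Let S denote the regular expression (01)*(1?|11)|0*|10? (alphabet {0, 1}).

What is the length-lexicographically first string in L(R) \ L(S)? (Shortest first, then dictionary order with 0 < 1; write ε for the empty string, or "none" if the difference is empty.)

010

The string 010 is accepted by R but not by S.
No shorter string lies in the difference, and 010 is the lexicographically first length-3 string in L(R) \ L(S).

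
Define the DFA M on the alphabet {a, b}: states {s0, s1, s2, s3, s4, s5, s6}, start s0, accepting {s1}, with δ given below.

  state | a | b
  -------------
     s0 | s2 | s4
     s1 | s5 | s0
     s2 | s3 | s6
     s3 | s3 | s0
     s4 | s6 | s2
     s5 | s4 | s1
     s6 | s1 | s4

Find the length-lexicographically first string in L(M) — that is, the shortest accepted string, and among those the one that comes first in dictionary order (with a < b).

aba

A breadth-first search from s0 reaches an accepting state first via the path s0 → s2 → s6 → s1 on input aba.
No string of length < 3 is accepted (BFS exhausts all shorter strings without reaching an accepting state), and aba is the lexicographically least accepting string of length 3.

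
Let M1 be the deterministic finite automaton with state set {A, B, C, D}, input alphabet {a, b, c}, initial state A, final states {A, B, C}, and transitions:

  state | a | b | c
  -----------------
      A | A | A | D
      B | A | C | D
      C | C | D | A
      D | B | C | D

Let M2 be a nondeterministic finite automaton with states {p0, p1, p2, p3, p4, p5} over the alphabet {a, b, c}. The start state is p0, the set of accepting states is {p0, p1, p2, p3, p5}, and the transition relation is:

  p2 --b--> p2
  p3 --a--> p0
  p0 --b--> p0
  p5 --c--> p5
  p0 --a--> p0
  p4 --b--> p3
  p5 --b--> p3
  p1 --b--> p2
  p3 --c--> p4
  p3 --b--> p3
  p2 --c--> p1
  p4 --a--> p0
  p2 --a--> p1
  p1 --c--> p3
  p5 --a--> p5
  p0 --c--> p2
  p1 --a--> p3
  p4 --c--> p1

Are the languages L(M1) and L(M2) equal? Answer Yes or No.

No

The string cacbc is accepted by M1 but rejected by M2.
So L(M1) ≠ L(M2).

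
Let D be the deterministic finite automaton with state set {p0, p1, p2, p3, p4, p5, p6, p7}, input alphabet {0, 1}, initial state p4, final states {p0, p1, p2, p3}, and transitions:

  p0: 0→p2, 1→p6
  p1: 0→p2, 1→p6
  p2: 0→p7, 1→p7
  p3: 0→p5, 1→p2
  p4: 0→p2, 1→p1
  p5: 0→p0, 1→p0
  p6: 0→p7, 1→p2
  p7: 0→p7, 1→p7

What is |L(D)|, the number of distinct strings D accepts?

The useful subgraph on states {p1, p2, p4, p6} is acyclic, so L(D) is finite; the longest accepting path visits 4 useful states, giving maximum string length 3.
Counting accepting paths from p4 by length: 2 of length 1, 1 of length 2, 1 of length 3. Total 4.

4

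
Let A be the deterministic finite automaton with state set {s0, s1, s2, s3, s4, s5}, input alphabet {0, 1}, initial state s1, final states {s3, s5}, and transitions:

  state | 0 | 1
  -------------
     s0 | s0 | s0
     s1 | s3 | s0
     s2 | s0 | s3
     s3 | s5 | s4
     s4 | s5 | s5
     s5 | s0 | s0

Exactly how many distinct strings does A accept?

The useful subgraph on states {s1, s3, s4, s5} is acyclic, so L(A) is finite; the longest accepting path visits 4 useful states, giving maximum string length 3.
Counting accepting paths from s1 by length: 1 of length 1, 1 of length 2, 2 of length 3. Total 4.

4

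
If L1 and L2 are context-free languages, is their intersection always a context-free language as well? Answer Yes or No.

{aⁿbⁿcᵐ : m,n≥0} and {aᵐbⁿcⁿ : m,n≥0} are both context-free, but their intersection {aⁿbⁿcⁿ : n≥0} is not (pumping lemma).

No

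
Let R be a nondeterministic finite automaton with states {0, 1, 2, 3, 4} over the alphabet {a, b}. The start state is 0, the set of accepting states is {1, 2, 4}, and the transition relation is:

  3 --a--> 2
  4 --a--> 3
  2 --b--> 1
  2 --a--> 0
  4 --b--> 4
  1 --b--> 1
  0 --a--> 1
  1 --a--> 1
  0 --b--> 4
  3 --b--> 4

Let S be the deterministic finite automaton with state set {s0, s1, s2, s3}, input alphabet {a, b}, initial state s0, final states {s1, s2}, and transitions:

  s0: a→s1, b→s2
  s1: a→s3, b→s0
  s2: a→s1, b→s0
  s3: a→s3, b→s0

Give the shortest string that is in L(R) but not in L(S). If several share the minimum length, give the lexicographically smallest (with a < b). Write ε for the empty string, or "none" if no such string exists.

The string aa is accepted by R but not by S.
No shorter string lies in the difference, and aa is the lexicographically first length-2 string in L(R) \ L(S).

aa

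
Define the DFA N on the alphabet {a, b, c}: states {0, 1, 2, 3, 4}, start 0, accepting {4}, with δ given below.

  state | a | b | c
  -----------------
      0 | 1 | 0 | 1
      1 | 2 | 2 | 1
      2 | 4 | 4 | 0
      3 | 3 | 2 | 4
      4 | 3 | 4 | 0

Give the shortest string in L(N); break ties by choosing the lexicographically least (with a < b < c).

A breadth-first search from 0 reaches an accepting state first via the path 0 → 1 → 2 → 4 on input aaa.
No string of length < 3 is accepted (BFS exhausts all shorter strings without reaching an accepting state), and aaa is the lexicographically least accepting string of length 3.

aaa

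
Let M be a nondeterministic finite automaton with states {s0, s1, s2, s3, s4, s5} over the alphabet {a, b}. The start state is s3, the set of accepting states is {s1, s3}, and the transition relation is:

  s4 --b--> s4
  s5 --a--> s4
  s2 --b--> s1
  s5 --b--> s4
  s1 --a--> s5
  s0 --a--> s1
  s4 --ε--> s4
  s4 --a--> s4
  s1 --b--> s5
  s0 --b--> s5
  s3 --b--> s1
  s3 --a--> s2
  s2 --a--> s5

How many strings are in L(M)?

3

The useful subgraph on states {s1, s2, s3} is acyclic, so L(M) is finite; the longest accepting path visits 3 useful states, giving maximum string length 2.
Counting accepting paths from s3 by length: 1 of length 0, 1 of length 1, 1 of length 2. Total 3.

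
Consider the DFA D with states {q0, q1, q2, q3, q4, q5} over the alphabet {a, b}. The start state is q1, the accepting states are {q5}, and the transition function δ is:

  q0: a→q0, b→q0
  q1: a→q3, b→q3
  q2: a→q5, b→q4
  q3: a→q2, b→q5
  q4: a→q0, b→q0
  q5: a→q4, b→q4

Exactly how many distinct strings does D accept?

The useful subgraph on states {q1, q2, q3, q5} is acyclic, so L(D) is finite; the longest accepting path visits 4 useful states, giving maximum string length 3.
Counting accepting paths from q1 by length: 2 of length 2, 2 of length 3. Total 4.

4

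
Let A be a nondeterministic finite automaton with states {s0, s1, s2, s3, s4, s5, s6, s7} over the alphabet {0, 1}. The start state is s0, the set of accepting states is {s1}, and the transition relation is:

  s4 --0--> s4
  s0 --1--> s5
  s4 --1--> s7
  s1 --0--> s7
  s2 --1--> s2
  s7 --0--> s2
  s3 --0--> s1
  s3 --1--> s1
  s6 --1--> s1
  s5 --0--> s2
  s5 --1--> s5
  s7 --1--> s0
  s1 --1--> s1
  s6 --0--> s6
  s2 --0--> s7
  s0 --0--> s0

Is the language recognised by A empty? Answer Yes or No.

Yes

The states reachable from the start state are {s0, s2, s5, s7}.
None of the accepting states {s1} is reachable, so no string is accepted and L(A) = ∅.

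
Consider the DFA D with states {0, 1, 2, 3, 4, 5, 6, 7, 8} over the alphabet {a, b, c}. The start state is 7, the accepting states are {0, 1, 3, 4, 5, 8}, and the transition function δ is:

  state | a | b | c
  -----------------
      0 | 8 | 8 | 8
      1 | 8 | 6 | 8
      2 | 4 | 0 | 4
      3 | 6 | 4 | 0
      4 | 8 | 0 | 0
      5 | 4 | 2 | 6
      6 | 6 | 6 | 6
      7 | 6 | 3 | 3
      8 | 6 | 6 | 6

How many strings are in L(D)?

30

The useful subgraph on states {0, 3, 4, 7, 8} is acyclic, so L(D) is finite; the longest accepting path visits 5 useful states, giving maximum string length 4.
Counting accepting paths from 7 by length: 2 of length 1, 4 of length 2, 12 of length 3, 12 of length 4. Total 30.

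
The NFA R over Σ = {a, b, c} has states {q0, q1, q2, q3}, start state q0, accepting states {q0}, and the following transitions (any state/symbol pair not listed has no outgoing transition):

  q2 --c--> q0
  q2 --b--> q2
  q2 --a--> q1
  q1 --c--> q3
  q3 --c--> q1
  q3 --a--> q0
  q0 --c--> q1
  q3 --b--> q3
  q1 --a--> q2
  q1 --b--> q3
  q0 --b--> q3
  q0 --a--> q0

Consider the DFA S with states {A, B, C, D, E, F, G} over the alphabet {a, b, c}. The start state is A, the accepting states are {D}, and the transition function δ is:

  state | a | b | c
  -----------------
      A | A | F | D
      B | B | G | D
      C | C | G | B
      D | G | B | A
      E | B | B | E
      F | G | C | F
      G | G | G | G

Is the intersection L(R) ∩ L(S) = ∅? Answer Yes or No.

No

The string bbcac is accepted by both R and S.
Hence L(R) ∩ L(S) ≠ ∅.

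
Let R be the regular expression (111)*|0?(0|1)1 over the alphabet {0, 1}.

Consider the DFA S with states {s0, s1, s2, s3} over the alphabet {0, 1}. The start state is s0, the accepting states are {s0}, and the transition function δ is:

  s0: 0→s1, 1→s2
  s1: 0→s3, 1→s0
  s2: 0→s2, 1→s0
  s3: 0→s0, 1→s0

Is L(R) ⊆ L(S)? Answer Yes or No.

No

The string 011 is in L(R) but not in L(S).
So L(R) ⊄ L(S).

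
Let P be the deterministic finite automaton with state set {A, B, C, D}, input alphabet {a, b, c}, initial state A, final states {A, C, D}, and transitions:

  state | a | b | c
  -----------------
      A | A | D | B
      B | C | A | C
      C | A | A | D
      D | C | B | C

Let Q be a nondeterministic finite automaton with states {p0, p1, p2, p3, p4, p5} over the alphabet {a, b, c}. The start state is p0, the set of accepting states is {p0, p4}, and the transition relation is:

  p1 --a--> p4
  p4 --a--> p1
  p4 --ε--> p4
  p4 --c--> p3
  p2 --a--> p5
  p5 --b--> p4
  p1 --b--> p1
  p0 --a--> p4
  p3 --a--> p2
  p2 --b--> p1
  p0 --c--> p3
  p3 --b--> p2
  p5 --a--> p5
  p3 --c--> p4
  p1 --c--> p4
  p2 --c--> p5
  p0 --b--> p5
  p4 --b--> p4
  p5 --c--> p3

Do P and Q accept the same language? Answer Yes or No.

No

The string b is accepted by P but rejected by Q.
So L(P) ≠ L(Q).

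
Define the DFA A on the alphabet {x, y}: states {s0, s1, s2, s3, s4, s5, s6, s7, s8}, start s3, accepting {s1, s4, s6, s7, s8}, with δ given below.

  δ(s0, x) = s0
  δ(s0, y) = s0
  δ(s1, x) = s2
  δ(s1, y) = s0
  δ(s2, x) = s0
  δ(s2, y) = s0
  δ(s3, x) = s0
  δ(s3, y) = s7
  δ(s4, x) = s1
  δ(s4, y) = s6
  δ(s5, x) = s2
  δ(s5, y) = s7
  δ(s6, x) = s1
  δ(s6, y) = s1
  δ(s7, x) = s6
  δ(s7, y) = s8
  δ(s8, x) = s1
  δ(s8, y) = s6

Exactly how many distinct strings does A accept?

9

The useful subgraph on states {s1, s3, s6, s7, s8} is acyclic, so L(A) is finite; the longest accepting path visits 5 useful states, giving maximum string length 4.
Counting accepting paths from s3 by length: 1 of length 1, 2 of length 2, 4 of length 3, 2 of length 4. Total 9.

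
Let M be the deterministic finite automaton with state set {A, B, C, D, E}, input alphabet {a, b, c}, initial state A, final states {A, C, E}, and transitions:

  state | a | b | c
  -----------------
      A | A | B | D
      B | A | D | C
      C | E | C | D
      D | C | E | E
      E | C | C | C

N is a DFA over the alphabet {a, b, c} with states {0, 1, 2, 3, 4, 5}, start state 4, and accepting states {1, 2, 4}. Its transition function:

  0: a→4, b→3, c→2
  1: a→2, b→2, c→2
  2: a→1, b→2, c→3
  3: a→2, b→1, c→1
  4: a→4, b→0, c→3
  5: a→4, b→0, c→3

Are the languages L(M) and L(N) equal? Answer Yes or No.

Yes

Exploring the product automaton M × N from the start pair (A, 4), following both machines on each input symbol, reaches 5 state pairs: (A, 4), (B, 0), (D, 3), (C, 2), (E, 1).
M accepts in {A, C, E} and N accepts in {1, 2, 4}. In every reachable pair the two components are either both accepting — (A, 4), (C, 2), (E, 1) — or both non-accepting, so no string is accepted by exactly one of the machines: L(M) \ L(N) and L(N) \ L(M) are both empty.
Hence every string is accepted by M iff it is accepted by N, and the two languages coincide.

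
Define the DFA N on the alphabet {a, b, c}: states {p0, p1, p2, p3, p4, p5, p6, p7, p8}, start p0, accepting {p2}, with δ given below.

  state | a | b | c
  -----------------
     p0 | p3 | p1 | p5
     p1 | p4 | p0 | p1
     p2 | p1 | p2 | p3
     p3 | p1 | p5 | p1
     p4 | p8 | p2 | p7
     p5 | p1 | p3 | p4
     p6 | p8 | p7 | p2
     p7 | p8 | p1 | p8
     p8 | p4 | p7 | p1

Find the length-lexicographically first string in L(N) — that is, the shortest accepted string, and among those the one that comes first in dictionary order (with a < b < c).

bab

A breadth-first search from p0 reaches an accepting state first via the path p0 → p1 → p4 → p2 on input bab.
No string of length < 3 is accepted (BFS exhausts all shorter strings without reaching an accepting state), and bab is the lexicographically least accepting string of length 3.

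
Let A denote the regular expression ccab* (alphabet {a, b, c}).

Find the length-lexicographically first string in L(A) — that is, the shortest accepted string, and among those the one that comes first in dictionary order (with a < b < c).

By inspection of the expression, no string of length less than 3 matches, and cca is the lexicographically first match of length 3.

cca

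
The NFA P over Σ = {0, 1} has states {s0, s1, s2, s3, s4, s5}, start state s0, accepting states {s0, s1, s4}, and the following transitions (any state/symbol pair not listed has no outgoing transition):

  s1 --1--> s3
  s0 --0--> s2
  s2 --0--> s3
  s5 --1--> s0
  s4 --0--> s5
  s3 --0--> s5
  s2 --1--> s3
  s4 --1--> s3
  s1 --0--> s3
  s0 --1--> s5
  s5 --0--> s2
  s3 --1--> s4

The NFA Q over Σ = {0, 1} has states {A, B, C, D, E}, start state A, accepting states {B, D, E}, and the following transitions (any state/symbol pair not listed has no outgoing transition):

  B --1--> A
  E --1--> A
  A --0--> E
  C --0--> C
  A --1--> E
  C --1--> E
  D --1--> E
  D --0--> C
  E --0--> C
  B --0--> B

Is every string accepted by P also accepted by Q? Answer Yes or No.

The empty string ε is in L(P) but not in L(Q).
So L(P) ⊄ L(Q).

No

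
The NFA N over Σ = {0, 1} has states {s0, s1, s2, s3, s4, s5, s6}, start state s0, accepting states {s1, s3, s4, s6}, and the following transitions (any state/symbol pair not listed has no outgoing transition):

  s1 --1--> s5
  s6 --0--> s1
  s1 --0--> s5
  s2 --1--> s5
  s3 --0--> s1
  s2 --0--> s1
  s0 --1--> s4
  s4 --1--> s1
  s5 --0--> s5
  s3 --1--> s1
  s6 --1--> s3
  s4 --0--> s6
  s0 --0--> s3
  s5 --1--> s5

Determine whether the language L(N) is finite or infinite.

finite

The useful states (reachable from s0 and able to reach an accepting state) are {s0, s1, s3, s4, s6}.
Restricted to these states the transition graph has no cycle, so every accepting path has bounded length and L is finite.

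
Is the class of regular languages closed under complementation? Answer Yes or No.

Yes

Take a complete DFA for L and swap accepting and non-accepting states; the resulting DFA accepts exactly Σ* \ L.
So the regular languages are closed under complement.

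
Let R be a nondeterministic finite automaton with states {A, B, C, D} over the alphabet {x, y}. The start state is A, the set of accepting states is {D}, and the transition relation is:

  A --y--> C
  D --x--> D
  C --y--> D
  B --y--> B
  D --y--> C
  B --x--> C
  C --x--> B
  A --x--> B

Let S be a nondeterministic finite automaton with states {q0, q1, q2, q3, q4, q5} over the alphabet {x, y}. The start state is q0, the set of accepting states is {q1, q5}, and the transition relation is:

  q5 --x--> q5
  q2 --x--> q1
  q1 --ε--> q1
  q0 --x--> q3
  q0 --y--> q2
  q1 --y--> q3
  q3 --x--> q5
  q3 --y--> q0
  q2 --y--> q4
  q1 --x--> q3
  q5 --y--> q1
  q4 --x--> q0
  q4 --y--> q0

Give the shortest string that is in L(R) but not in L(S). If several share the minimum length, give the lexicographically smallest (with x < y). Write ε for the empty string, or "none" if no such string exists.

The string yy is accepted by R but not by S.
No shorter string lies in the difference, and yy is the lexicographically first length-2 string in L(R) \ L(S).

yy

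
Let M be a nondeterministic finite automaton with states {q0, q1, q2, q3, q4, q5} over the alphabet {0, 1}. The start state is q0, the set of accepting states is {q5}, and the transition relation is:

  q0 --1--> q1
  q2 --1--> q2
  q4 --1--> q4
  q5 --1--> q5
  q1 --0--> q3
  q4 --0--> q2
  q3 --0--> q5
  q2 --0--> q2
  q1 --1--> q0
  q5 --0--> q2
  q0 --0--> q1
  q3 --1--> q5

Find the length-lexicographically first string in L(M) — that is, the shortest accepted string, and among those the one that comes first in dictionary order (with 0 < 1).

A breadth-first search from q0 reaches an accepting state first via the path q0 → q1 → q3 → q5 on input 000.
No string of length < 3 is accepted (BFS exhausts all shorter strings without reaching an accepting state), and 000 is the lexicographically least accepting string of length 3.

000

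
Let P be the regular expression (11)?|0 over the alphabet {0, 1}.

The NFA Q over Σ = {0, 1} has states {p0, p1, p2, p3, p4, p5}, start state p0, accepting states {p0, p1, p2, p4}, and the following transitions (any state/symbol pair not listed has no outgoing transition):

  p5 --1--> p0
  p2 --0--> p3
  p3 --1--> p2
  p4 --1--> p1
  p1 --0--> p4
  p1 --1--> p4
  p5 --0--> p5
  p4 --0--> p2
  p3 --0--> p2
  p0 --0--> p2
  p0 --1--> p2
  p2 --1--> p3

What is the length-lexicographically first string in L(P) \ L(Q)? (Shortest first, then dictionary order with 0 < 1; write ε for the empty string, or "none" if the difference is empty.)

11

The string 11 is accepted by P but not by Q.
No shorter string lies in the difference, and 11 is the lexicographically first length-2 string in L(P) \ L(Q).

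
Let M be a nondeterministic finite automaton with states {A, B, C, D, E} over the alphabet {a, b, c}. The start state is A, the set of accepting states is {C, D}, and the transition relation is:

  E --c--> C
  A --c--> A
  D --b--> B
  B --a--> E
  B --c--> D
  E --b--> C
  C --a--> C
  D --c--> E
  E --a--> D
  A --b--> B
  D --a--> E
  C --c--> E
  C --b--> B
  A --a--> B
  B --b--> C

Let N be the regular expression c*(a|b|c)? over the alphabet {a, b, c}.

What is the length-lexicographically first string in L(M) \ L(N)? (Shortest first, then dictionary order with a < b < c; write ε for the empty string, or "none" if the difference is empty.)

The string ab is accepted by M but not by N.
No shorter string lies in the difference, and ab is the lexicographically first length-2 string in L(M) \ L(N).

ab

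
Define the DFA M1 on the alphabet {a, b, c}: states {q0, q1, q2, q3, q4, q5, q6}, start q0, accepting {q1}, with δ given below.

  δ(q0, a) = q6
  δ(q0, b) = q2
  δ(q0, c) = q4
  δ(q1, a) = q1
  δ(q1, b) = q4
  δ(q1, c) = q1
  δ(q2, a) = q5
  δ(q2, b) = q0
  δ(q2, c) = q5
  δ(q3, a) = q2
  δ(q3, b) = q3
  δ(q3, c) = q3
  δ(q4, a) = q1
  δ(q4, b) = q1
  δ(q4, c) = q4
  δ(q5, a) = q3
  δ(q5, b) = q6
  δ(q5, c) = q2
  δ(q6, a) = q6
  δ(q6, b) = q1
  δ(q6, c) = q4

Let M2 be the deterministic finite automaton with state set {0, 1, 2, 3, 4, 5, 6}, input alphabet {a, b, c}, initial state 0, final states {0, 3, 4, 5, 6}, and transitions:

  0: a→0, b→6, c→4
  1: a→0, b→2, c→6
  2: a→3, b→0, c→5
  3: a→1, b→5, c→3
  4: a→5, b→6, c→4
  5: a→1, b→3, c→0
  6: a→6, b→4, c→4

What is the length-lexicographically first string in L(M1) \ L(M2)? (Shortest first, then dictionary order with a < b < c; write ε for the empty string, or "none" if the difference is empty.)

caa

The string caa is accepted by M1 but not by M2.
No shorter string lies in the difference, and caa is the lexicographically first length-3 string in L(M1) \ L(M2).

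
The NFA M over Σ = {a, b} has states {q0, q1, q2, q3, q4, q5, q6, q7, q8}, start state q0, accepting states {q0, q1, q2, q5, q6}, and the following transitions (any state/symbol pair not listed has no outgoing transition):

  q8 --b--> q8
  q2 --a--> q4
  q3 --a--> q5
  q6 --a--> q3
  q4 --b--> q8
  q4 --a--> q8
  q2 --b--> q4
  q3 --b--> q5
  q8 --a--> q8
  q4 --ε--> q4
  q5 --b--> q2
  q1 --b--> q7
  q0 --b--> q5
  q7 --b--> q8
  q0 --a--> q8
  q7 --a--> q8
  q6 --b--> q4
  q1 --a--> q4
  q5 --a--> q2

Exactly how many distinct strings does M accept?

4

The useful subgraph on states {q0, q2, q5} is acyclic, so L(M) is finite; the longest accepting path visits 3 useful states, giving maximum string length 2.
Counting accepting paths from q0 by length: 1 of length 0, 1 of length 1, 2 of length 2. Total 4.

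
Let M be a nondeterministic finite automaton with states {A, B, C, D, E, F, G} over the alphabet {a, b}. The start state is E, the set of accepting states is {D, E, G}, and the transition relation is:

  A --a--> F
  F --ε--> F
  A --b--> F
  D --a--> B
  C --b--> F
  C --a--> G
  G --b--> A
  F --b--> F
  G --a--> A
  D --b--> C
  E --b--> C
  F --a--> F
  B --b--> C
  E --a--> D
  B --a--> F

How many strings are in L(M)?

The useful subgraph on states {B, C, D, E, G} is acyclic, so L(M) is finite; the longest accepting path visits 5 useful states, giving maximum string length 4.
Counting accepting paths from E by length: 1 of length 0, 1 of length 1, 1 of length 2, 1 of length 3, 1 of length 4. Total 5.

5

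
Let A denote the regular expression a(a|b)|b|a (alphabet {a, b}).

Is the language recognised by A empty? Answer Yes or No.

No

The string a matches the expression, so it belongs to L(A).
Since L(A) contains at least one string, it is not empty.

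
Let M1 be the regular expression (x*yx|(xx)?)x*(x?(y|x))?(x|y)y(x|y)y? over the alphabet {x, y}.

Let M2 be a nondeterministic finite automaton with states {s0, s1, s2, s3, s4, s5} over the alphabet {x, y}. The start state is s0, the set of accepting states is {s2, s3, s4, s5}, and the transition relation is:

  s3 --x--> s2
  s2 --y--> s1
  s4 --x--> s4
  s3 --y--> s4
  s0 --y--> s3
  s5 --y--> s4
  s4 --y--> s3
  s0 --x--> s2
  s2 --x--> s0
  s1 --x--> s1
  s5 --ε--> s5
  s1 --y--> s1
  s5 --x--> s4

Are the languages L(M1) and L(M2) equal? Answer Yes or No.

The string xyx is accepted by M1 but rejected by M2.
So L(M1) ≠ L(M2).

No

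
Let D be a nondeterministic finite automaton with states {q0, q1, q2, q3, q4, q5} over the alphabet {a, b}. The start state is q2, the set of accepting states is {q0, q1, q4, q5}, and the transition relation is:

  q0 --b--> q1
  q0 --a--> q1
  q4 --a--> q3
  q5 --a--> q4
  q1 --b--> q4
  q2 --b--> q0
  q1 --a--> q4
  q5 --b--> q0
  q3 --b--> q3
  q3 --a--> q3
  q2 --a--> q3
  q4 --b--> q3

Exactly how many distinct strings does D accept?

The useful subgraph on states {q0, q1, q2, q4} is acyclic, so L(D) is finite; the longest accepting path visits 4 useful states, giving maximum string length 3.
Counting accepting paths from q2 by length: 1 of length 1, 2 of length 2, 4 of length 3. Total 7.

7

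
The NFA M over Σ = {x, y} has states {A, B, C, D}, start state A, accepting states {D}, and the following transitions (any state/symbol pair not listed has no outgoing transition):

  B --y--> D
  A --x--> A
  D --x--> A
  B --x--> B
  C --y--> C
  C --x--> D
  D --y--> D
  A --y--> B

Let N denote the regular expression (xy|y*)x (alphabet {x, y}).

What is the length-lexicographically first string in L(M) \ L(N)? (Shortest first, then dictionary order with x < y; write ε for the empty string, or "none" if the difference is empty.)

The string yy is accepted by M but not by N.
No shorter string lies in the difference, and yy is the lexicographically first length-2 string in L(M) \ L(N).

yy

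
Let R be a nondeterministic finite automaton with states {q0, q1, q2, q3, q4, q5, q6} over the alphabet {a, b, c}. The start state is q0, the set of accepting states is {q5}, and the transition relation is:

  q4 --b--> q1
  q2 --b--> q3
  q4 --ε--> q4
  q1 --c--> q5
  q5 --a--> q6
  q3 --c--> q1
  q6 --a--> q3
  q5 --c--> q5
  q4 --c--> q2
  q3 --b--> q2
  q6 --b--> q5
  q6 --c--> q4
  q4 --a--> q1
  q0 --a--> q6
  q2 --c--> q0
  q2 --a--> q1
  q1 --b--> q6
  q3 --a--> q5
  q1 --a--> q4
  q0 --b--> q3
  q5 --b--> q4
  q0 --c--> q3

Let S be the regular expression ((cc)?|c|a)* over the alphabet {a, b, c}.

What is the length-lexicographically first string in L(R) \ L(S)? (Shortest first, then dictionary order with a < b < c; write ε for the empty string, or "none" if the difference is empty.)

The string ab is accepted by R but not by S.
No shorter string lies in the difference, and ab is the lexicographically first length-2 string in L(R) \ L(S).

ab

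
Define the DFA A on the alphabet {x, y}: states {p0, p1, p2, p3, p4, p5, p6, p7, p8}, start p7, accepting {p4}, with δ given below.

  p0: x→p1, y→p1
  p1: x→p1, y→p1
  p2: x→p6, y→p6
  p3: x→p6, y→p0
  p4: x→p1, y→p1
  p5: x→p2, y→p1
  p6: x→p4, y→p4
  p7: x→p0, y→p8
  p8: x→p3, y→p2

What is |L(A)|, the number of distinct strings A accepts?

The useful subgraph on states {p2, p3, p4, p6, p7, p8} is acyclic, so L(A) is finite; the longest accepting path visits 5 useful states, giving maximum string length 4.
Counting accepting paths from p7 by length: 6 of length 4. Total 6.

6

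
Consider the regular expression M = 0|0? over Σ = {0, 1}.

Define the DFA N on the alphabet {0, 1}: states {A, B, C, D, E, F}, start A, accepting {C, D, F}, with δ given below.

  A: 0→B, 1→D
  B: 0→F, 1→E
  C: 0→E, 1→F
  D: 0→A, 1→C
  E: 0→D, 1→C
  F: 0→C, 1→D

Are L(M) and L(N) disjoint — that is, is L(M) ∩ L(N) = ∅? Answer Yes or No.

Yes

Converting the expression M to a DFA (subset construction, then merging equivalent states) gives the minimal DFA with states {m0, m1, m2}, start state m0, accepting states {m0, m1} and transitions m0: 0→m1, 1→m2; m1: 0→m2, 1→m2; m2: 0→m2, 1→m2.
Exploring the product automaton M × N from the start pair (m0, A), following both machines on each input symbol, reaches 8 state pairs: (m0, A), (m1, B), (m2, D), (m2, F), (m2, E), (m2, A), (m2, C), (m2, B).
M accepts in {m0, m1} and N accepts in {C, D, F}; no reachable pair has both components accepting, so no string drives both machines to acceptance simultaneously and L(M) ∩ L(N) = ∅.
So no string is accepted by both, and the intersection is empty.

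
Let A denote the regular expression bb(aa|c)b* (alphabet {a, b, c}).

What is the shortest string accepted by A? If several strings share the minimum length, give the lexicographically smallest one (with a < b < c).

By inspection of the expression, no string of length less than 3 matches, and bbc is the lexicographically first match of length 3.

bbc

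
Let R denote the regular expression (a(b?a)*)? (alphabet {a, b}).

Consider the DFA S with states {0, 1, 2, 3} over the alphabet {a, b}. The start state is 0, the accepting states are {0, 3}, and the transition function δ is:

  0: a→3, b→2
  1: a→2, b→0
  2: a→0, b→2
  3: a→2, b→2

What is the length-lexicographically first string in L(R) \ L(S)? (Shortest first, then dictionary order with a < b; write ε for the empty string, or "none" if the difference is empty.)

The string aa is accepted by R but not by S.
No shorter string lies in the difference, and aa is the lexicographically first length-2 string in L(R) \ L(S).

aa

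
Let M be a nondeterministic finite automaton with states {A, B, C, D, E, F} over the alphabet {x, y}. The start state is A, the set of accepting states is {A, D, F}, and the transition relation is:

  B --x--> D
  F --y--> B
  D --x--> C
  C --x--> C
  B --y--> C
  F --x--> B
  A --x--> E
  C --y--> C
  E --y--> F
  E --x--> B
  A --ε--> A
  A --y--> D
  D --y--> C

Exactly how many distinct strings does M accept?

The useful subgraph on states {A, B, D, E, F} is acyclic, so L(M) is finite; the longest accepting path visits 5 useful states, giving maximum string length 4.
Counting accepting paths from A by length: 1 of length 0, 1 of length 1, 1 of length 2, 1 of length 3, 2 of length 4. Total 6.

6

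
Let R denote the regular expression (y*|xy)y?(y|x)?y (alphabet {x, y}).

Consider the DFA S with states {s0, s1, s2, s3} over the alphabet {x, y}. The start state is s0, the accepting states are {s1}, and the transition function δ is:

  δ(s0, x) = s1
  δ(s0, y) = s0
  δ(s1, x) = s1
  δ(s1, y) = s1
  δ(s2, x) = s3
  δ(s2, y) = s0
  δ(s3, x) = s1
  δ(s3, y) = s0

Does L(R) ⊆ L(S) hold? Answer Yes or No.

The string y is in L(R) but not in L(S).
So L(R) ⊄ L(S).

No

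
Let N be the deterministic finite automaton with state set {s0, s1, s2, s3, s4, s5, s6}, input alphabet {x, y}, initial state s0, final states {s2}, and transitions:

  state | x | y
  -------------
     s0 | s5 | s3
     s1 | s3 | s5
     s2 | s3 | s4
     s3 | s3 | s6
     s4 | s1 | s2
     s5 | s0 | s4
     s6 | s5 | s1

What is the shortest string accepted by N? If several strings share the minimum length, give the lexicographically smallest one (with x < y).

xyy

A breadth-first search from s0 reaches an accepting state first via the path s0 → s5 → s4 → s2 on input xyy.
No string of length < 3 is accepted (BFS exhausts all shorter strings without reaching an accepting state), and xyy is the lexicographically least accepting string of length 3.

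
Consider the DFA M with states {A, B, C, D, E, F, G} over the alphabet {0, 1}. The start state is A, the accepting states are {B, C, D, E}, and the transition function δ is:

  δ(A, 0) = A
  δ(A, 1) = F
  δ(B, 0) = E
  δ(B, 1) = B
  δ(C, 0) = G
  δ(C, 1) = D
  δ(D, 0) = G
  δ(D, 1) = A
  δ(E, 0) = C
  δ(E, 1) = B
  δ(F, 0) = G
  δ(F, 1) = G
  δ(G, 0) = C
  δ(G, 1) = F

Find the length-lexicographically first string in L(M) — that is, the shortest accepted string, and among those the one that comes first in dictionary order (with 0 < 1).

A breadth-first search from A reaches an accepting state first via the path A → F → G → C on input 100.
No string of length < 3 is accepted (BFS exhausts all shorter strings without reaching an accepting state), and 100 is the lexicographically least accepting string of length 3.

100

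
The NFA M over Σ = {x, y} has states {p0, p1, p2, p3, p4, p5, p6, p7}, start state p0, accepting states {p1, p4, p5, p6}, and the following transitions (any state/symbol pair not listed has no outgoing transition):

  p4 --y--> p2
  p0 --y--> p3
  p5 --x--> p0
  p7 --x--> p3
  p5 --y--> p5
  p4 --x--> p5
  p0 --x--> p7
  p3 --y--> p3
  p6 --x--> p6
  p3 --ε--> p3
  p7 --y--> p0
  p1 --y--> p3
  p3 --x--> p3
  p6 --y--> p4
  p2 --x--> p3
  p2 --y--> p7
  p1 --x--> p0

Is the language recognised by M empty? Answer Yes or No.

Yes

The states reachable from the start state are {p0, p3, p7}.
None of the accepting states {p1, p4, p5, p6} is reachable, so no string is accepted and L(M) = ∅.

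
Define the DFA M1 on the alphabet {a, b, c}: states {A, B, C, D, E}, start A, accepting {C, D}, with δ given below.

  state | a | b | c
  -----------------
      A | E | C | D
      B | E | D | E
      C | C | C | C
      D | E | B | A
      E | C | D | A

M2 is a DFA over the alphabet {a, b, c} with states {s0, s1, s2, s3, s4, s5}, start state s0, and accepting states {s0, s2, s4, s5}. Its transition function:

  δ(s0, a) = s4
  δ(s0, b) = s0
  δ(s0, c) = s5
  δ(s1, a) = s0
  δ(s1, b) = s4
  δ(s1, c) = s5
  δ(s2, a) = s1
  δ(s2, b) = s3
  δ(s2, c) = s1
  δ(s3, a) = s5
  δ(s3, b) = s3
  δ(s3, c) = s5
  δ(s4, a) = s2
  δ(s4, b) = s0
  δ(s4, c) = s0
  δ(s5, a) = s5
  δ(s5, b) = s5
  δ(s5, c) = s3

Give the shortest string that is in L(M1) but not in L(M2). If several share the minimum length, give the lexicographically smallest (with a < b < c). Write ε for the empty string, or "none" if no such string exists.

The string aaa is accepted by M1 but not by M2.
No shorter string lies in the difference, and aaa is the lexicographically first length-3 string in L(M1) \ L(M2).

aaa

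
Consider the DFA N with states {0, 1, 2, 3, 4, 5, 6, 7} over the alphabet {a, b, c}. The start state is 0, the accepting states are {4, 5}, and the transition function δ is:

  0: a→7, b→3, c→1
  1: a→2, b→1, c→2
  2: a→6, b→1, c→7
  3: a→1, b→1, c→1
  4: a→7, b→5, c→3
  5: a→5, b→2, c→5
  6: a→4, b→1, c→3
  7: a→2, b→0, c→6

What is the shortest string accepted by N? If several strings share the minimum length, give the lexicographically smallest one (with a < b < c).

A breadth-first search from 0 reaches an accepting state first via the path 0 → 7 → 6 → 4 on input aca.
No string of length < 3 is accepted (BFS exhausts all shorter strings without reaching an accepting state), and aca is the lexicographically least accepting string of length 3.

aca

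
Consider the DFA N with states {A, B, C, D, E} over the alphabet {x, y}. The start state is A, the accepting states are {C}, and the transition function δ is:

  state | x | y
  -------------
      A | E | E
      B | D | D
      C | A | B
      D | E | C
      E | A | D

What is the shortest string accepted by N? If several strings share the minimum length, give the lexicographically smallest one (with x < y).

A breadth-first search from A reaches an accepting state first via the path A → E → D → C on input xyy.
No string of length < 3 is accepted (BFS exhausts all shorter strings without reaching an accepting state), and xyy is the lexicographically least accepting string of length 3.

xyy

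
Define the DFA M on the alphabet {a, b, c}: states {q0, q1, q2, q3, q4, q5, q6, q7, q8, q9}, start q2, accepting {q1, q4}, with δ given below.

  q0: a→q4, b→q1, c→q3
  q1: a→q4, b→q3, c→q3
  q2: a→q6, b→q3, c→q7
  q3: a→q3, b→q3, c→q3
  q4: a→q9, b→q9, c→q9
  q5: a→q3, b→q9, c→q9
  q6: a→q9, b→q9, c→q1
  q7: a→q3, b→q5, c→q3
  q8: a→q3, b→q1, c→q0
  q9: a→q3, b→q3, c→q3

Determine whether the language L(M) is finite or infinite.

finite

The useful states (reachable from q2 and able to reach an accepting state) are {q1, q2, q4, q6}.
Restricted to these states the transition graph has no cycle, so every accepting path has bounded length and L is finite.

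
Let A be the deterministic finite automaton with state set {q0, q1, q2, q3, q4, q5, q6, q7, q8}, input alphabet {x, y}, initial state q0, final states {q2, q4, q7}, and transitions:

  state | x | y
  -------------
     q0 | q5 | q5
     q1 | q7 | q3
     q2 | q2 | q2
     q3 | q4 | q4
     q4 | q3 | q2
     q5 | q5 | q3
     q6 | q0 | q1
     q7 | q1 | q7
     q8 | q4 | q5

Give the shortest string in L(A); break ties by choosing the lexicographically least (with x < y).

xyx

A breadth-first search from q0 reaches an accepting state first via the path q0 → q5 → q3 → q4 on input xyx.
No string of length < 3 is accepted (BFS exhausts all shorter strings without reaching an accepting state), and xyx is the lexicographically least accepting string of length 3.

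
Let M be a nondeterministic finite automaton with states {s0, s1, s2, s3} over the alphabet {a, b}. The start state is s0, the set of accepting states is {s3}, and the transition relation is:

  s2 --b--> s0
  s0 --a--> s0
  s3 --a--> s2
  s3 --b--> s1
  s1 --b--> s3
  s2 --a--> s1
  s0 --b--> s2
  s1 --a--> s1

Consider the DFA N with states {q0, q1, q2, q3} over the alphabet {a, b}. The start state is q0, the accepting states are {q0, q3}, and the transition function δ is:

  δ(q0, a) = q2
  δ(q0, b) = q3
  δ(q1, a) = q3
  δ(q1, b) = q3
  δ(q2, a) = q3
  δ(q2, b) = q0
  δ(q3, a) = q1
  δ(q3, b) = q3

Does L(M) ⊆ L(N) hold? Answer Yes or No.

Yes

Exploring the product automaton M × N from the start pair (s0, q0), following both machines on each input symbol, reaches 13 state pairs: (s0, q0), (s0, q2), (s2, q3), (s0, q3), (s2, q0), (s1, q1), (s0, q1), (s1, q2), (s1, q3), (s3, q3), (s3, q0), (s2, q1), (s2, q2).
M accepts in {s3} and N accepts in {q0, q3}. The reachable pairs whose M-component is accepting are (s3, q3), (s3, q0); in each of them the N-component is accepting too, so the product for L(M) \ L(N) (M-component accepting, N-component rejecting) has no reachable accepting pair and the difference is empty.
Hence every string in L(M) is also in L(N).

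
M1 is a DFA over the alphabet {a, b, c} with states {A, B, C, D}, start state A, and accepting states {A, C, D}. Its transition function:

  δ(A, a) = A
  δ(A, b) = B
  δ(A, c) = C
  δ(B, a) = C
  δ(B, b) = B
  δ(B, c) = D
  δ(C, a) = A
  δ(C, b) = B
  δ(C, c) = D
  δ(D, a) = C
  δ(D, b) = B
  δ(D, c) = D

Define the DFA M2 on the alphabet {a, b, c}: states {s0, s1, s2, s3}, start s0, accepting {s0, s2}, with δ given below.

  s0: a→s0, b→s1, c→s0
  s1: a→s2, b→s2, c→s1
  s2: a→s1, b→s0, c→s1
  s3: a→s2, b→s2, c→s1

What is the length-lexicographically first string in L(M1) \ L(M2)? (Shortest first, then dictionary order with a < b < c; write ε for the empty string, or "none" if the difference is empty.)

The string bc is accepted by M1 but not by M2.
No shorter string lies in the difference, and bc is the lexicographically first length-2 string in L(M1) \ L(M2).

bc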